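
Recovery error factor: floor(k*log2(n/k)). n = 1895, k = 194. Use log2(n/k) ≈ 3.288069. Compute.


log2(n/k) = log2(1895/194) ≈ 3.288069.
k*log2(n/k) ≈ 194*3.288069 = 637.885386.
floor(637.885386) = 637.

637


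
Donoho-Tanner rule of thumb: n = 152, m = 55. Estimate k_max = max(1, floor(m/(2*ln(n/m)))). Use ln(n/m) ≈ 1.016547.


n/m = 152/55.
ln(n/m) ≈ 1.016547.
2*ln(n/m) ≈ 2.033094.
m/(2*ln(n/m)) ≈ 55/2.033094 ≈ 27.0524.
floor = 27.
k_max = max(1, 27) = 27.

27


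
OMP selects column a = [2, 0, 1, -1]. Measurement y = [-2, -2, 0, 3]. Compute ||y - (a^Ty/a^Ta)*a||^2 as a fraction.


a^T a = 6.
a^T y = -7.
coeff = -7/6 = -7/6.
||r||^2 = 53/6.

53/6


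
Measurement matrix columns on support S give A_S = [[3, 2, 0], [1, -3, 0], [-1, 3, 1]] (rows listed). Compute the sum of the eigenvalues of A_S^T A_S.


Sum of eigenvalues of A_S^T A_S = trace(A_S^T A_S) = sum of squared column norms of A_S.
A_S^T A_S diagonal: [11, 22, 1].
trace = 11 + 22 + 1 = 34.

34


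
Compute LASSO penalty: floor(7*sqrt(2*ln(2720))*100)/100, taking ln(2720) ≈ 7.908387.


ln(2720) ≈ 7.908387.
2*ln(n) ≈ 15.816774.
sqrt(2*ln(n)) ≈ sqrt(15.816774) ≈ 3.977031.
lambda ≈ 7*3.977031 = 27.839217.
floor(lambda*100)/100 = 27.83.

27.83


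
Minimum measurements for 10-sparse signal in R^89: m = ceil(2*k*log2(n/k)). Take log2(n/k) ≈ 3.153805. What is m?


log2(n/k) = log2(89/10) ≈ 3.153805.
2*k*log2(n/k) ≈ 2*10*3.153805 = 63.0761.
m = ceil(63.0761) = 64.

64


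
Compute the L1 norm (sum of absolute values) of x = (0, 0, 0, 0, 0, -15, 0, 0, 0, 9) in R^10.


Non-zero entries: [(5, -15), (9, 9)]
Absolute values: [15, 9]
||x||_1 = sum = 24.

24


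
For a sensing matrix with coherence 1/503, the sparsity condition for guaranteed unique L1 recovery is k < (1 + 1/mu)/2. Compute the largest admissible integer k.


1/mu = 503.
1 + 1/mu = 504.
(1 + 1/mu)/2 = 252 is an integer and the inequality is strict, so k_max = 252 - 1 = 251.

251


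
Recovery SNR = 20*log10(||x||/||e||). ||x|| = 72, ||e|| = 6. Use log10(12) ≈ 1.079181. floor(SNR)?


||x||/||e|| = 72/6 = 12.
log10(12) ≈ 1.079181.
20*log10(||x||/||e||) ≈ 20*1.079181 = 21.58362.
floor(21.58362) = 21.

21


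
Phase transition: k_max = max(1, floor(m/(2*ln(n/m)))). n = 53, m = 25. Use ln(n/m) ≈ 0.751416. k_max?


n/m = 53/25.
ln(n/m) ≈ 0.751416.
2*ln(n/m) ≈ 1.502832.
m/(2*ln(n/m)) ≈ 25/1.502832 ≈ 16.6353.
floor = 16.
k_max = max(1, 16) = 16.

16


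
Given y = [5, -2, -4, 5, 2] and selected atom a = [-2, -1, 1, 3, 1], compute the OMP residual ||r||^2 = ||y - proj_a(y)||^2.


a^T a = 16.
a^T y = 5.
coeff = 5/16 = 5/16.
||r||^2 = 1159/16.

1159/16


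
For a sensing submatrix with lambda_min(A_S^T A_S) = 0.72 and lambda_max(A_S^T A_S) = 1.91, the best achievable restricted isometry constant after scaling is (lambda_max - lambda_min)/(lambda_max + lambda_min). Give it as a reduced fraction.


lambda_max - lambda_min = 1.91 - 0.72 = 1.19.
lambda_max + lambda_min = 1.91 + 0.72 = 2.63.
delta = 1.19/2.63 = 119/263.

119/263


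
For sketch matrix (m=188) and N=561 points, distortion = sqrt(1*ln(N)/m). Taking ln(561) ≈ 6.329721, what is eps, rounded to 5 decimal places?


ln(561) ≈ 6.329721.
1*ln(N)/m ≈ 1*6.329721/188 ≈ 0.03366873.
eps = sqrt(0.03366873) ≈ 0.1834904 ≈ 0.18349.

0.18349


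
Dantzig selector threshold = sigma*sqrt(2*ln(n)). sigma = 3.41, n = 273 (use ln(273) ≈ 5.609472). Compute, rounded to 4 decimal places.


ln(273) ≈ 5.609472.
2*ln(n) ≈ 11.218944.
sqrt(2*ln(n)) ≈ sqrt(11.218944) ≈ 3.349469.
threshold ≈ 3.41*3.349469 = 11.42168929 ≈ 11.4217.

11.4217


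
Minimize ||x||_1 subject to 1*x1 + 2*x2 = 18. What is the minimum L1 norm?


Axis intercepts:
  x1 = 18, x2 = 0: L1 = 18
  x1 = 0, x2 = 9: L1 = 9
x* = (0, 9)
||x*||_1 = 9.

9


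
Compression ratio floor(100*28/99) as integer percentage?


100*m/n = 100*28/99 ≈ 28.2828.
floor = 28.

28


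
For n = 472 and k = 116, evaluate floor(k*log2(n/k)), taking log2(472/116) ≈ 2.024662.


log2(n/k) = log2(472/116) ≈ 2.024662.
k*log2(n/k) ≈ 116*2.024662 = 234.860792.
floor(234.860792) = 234.

234


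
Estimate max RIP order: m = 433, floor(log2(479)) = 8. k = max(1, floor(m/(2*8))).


floor(log2(479)) = 8.
2*8 = 16.
m/(2*floor(log2(n))) = 433/16 ≈ 27.0625.
floor = 27.
k = max(1, 27) = 27.

27


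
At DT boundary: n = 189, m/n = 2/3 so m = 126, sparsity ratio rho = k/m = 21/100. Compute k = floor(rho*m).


m = 2/3*189 = 126.
rho = 21/100.
rho*m = 21/100*126 = 26.46.
k = floor(26.46) = 26.

26


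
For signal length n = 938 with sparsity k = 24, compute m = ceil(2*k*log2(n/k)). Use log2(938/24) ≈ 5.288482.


log2(n/k) = log2(938/24) ≈ 5.288482.
2*k*log2(n/k) ≈ 2*24*5.288482 = 253.847136.
m = ceil(253.847136) = 254.

254


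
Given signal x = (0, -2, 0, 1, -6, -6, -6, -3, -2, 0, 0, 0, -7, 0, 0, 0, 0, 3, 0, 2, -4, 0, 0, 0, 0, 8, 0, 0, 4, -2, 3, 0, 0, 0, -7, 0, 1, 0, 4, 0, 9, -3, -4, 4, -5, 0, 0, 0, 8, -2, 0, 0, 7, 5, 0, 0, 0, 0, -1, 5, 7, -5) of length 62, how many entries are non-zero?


Non-zero positions: [1, 3, 4, 5, 6, 7, 8, 12, 17, 19, 20, 25, 28, 29, 30, 34, 36, 38, 40, 41, 42, 43, 44, 48, 49, 52, 53, 58, 59, 60, 61].
Sparsity = 31.

31


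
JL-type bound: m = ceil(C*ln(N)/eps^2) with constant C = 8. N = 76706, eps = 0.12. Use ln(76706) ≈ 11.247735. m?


ln(76706) ≈ 11.247735.
eps^2 = 0.12^2 = 0.0144.
C*ln(N)/eps^2 ≈ 8*11.247735/0.0144 ≈ 6248.7417.
m = ceil(6248.7417) = 6249.

6249


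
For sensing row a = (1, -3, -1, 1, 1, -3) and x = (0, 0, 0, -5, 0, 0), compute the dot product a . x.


Non-zero terms: ['1*-5']
Products: [-5]
y = sum = -5.

-5


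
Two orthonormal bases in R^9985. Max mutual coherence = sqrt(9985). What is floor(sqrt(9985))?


99^2 = 9801 <= 9985 < 10000 = 100^2, so 99 <= sqrt(9985) < 100.
floor(sqrt(9985)) = 99.

99


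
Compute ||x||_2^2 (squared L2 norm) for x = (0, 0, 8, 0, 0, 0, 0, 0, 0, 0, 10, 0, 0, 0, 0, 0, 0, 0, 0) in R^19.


Non-zero entries: [(2, 8), (10, 10)]
Squares: [64, 100]
||x||_2^2 = sum = 164.

164


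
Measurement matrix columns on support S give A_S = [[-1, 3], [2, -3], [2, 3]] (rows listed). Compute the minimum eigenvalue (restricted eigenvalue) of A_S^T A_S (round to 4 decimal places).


A_S^T A_S = [[9, -3], [-3, 27]].
trace = 36.
det = 234.
disc = trace^2 - 4*det = 1296 - 4*234 = 360.
sqrt(360) ≈ 18.973666.
lam_min = (36 - sqrt(360))/2 ≈ (36 - 18.973666)/2 = 8.513167 ≈ 8.5132.

8.5132


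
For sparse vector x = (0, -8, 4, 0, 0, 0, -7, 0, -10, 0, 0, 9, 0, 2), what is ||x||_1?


Non-zero entries: [(1, -8), (2, 4), (6, -7), (8, -10), (11, 9), (13, 2)]
Absolute values: [8, 4, 7, 10, 9, 2]
||x||_1 = sum = 40.

40


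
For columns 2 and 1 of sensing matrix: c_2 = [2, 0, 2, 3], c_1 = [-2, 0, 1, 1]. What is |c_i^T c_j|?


Inner product: 2*-2 + 0*0 + 2*1 + 3*1
Products: [-4, 0, 2, 3]
Sum = 1.
|dot| = 1.

1


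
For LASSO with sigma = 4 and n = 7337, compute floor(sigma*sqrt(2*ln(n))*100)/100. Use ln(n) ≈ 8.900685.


ln(7337) ≈ 8.900685.
2*ln(n) ≈ 17.80137.
sqrt(2*ln(n)) ≈ sqrt(17.80137) ≈ 4.219167.
lambda ≈ 4*4.219167 = 16.876668.
floor(lambda*100)/100 = 16.87.

16.87


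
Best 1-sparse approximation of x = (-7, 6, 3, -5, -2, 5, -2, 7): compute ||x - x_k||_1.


Sorted |x_i| descending: [7, 7, 6, 5, 5, 3, 2, 2]
Keep top 1: [7]
Tail entries: [7, 6, 5, 5, 3, 2, 2]
L1 error = sum of tail = 30.

30


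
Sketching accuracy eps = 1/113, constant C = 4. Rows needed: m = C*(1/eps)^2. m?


1/eps = 113.
(1/eps)^2 = 12769.
m = 4*12769 = 51076.

51076


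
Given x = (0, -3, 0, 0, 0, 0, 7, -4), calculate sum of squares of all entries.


Non-zero entries: [(1, -3), (6, 7), (7, -4)]
Squares: [9, 49, 16]
||x||_2^2 = sum = 74.

74


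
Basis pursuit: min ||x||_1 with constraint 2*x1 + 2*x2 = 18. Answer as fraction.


Axis intercepts:
  x1 = 9, x2 = 0: L1 = 9
  x1 = 0, x2 = 9: L1 = 9
x* = (9, 0)
||x*||_1 = 9.

9


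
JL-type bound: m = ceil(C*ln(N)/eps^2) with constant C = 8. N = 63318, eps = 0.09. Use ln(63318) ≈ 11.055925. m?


ln(63318) ≈ 11.055925.
eps^2 = 0.09^2 = 0.0081.
C*ln(N)/eps^2 ≈ 8*11.055925/0.0081 ≈ 10919.4321.
m = ceil(10919.4321) = 10920.

10920


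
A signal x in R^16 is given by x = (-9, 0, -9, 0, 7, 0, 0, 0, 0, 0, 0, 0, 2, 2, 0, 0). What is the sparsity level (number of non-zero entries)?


Non-zero positions: [0, 2, 4, 12, 13].
Sparsity = 5.

5


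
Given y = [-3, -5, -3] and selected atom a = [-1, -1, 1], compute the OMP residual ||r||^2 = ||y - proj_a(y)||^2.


a^T a = 3.
a^T y = 5.
coeff = 5/3 = 5/3.
||r||^2 = 104/3.

104/3


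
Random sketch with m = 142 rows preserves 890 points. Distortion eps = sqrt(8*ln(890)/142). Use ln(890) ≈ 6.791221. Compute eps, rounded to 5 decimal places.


ln(890) ≈ 6.791221.
8*ln(N)/m ≈ 8*6.791221/142 ≈ 0.382604.
eps = sqrt(0.382604) ≈ 0.6185499 ≈ 0.61855.

0.61855


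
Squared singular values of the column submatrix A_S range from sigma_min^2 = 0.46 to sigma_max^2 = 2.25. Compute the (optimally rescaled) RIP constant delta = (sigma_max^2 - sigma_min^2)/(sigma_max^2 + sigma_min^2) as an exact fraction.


lambda_max - lambda_min = 2.25 - 0.46 = 1.79.
lambda_max + lambda_min = 2.25 + 0.46 = 2.71.
delta = 1.79/2.71 = 179/271.

179/271


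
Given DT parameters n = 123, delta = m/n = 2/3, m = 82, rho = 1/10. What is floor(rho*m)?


m = 2/3*123 = 82.
rho = 1/10.
rho*m = 1/10*82 = 8.2.
k = floor(8.2) = 8.

8


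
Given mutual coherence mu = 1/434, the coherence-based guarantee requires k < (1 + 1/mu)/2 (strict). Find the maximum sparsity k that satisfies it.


1/mu = 434.
1 + 1/mu = 435.
(1 + 1/mu)/2 = 217.5 is not an integer, so k_max = floor(217.5) = 217.

217


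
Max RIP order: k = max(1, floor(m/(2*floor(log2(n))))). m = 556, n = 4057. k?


floor(log2(4057)) = 11.
2*11 = 22.
m/(2*floor(log2(n))) = 556/22 ≈ 25.2727.
floor = 25.
k = max(1, 25) = 25.

25


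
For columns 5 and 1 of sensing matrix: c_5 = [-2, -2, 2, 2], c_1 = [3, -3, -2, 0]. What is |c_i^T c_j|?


Inner product: -2*3 + -2*-3 + 2*-2 + 2*0
Products: [-6, 6, -4, 0]
Sum = -4.
|dot| = 4.

4


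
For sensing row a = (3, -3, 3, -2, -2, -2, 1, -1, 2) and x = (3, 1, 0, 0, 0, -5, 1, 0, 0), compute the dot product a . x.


Non-zero terms: ['3*3', '-3*1', '-2*-5', '1*1']
Products: [9, -3, 10, 1]
y = sum = 17.

17


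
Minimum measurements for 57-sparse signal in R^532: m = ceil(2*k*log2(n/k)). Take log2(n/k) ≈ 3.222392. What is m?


log2(n/k) = log2(532/57) ≈ 3.222392.
2*k*log2(n/k) ≈ 2*57*3.222392 = 367.352688.
m = ceil(367.352688) = 368.

368


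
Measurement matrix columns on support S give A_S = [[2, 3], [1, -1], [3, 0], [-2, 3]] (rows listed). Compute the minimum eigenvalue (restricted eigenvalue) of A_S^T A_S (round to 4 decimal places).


A_S^T A_S = [[18, -1], [-1, 19]].
trace = 37.
det = 341.
disc = trace^2 - 4*det = 1369 - 4*341 = 5.
sqrt(5) ≈ 2.236068.
lam_min = (37 - sqrt(5))/2 ≈ (37 - 2.236068)/2 = 17.381966 ≈ 17.3820.

17.3820


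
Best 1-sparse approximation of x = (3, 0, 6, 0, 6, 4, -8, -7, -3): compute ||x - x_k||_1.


Sorted |x_i| descending: [8, 7, 6, 6, 4, 3, 3, 0, 0]
Keep top 1: [8]
Tail entries: [7, 6, 6, 4, 3, 3, 0, 0]
L1 error = sum of tail = 29.

29


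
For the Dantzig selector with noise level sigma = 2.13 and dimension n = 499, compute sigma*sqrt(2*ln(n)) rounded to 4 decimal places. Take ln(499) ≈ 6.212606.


ln(499) ≈ 6.212606.
2*ln(n) ≈ 12.425212.
sqrt(2*ln(n)) ≈ sqrt(12.425212) ≈ 3.524941.
threshold ≈ 2.13*3.524941 = 7.50812433 ≈ 7.5081.

7.5081


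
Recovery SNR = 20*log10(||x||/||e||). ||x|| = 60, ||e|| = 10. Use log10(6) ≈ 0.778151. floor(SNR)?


||x||/||e|| = 60/10 = 6.
log10(6) ≈ 0.778151.
20*log10(||x||/||e||) ≈ 20*0.778151 = 15.56302.
floor(15.56302) = 15.

15


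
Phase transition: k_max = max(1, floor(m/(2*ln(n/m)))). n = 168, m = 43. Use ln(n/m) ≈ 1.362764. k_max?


n/m = 168/43.
ln(n/m) ≈ 1.362764.
2*ln(n/m) ≈ 2.725528.
m/(2*ln(n/m)) ≈ 43/2.725528 ≈ 15.7768.
floor = 15.
k_max = max(1, 15) = 15.

15


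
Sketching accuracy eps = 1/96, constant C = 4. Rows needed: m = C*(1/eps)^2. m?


1/eps = 96.
(1/eps)^2 = 9216.
m = 4*9216 = 36864.

36864


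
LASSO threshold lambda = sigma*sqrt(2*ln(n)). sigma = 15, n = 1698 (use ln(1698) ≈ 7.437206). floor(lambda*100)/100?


ln(1698) ≈ 7.437206.
2*ln(n) ≈ 14.874412.
sqrt(2*ln(n)) ≈ sqrt(14.874412) ≈ 3.856736.
lambda ≈ 15*3.856736 = 57.85104.
floor(lambda*100)/100 = 57.85.

57.85


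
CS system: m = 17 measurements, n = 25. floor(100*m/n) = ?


100*m/n = 100*17/25 ≈ 68.0.
floor = 68.

68


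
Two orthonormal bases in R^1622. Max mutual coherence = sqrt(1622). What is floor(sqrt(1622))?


40^2 = 1600 <= 1622 < 1681 = 41^2, so 40 <= sqrt(1622) < 41.
floor(sqrt(1622)) = 40.

40


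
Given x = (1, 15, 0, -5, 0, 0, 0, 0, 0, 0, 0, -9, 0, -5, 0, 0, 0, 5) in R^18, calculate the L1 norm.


Non-zero entries: [(0, 1), (1, 15), (3, -5), (11, -9), (13, -5), (17, 5)]
Absolute values: [1, 15, 5, 9, 5, 5]
||x||_1 = sum = 40.

40


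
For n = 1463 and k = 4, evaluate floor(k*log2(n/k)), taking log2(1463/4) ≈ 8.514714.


log2(n/k) = log2(1463/4) ≈ 8.514714.
k*log2(n/k) ≈ 4*8.514714 = 34.058856.
floor(34.058856) = 34.

34


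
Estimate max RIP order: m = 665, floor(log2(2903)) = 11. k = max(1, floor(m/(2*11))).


floor(log2(2903)) = 11.
2*11 = 22.
m/(2*floor(log2(n))) = 665/22 ≈ 30.2273.
floor = 30.
k = max(1, 30) = 30.

30


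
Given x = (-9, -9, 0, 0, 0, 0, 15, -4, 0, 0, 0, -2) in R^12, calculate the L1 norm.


Non-zero entries: [(0, -9), (1, -9), (6, 15), (7, -4), (11, -2)]
Absolute values: [9, 9, 15, 4, 2]
||x||_1 = sum = 39.

39


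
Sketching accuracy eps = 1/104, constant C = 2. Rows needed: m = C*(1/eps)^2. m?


1/eps = 104.
(1/eps)^2 = 10816.
m = 2*10816 = 21632.

21632


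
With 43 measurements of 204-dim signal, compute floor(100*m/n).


100*m/n = 100*43/204 ≈ 21.0784.
floor = 21.

21


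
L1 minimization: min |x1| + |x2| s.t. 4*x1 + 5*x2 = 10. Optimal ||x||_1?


Axis intercepts:
  x1 = 5/2, x2 = 0: L1 = 5/2
  x1 = 0, x2 = 2: L1 = 2
x* = (0, 2)
||x*||_1 = 2.

2


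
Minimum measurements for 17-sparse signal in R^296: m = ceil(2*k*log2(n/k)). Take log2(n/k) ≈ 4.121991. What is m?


log2(n/k) = log2(296/17) ≈ 4.121991.
2*k*log2(n/k) ≈ 2*17*4.121991 = 140.147694.
m = ceil(140.147694) = 141.

141


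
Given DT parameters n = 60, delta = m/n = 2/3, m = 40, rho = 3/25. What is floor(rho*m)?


m = 2/3*60 = 40.
rho = 3/25.
rho*m = 3/25*40 = 4.8.
k = floor(4.8) = 4.

4


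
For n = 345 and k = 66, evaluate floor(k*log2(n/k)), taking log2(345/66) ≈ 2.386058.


log2(n/k) = log2(345/66) ≈ 2.386058.
k*log2(n/k) ≈ 66*2.386058 = 157.479828.
floor(157.479828) = 157.

157


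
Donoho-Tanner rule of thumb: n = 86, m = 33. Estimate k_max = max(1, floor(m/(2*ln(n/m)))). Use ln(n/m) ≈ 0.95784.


n/m = 86/33.
ln(n/m) ≈ 0.95784.
2*ln(n/m) ≈ 1.91568.
m/(2*ln(n/m)) ≈ 33/1.91568 ≈ 17.2263.
floor = 17.
k_max = max(1, 17) = 17.

17


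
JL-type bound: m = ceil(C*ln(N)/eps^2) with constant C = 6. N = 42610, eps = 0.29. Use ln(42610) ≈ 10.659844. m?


ln(42610) ≈ 10.659844.
eps^2 = 0.29^2 = 0.0841.
C*ln(N)/eps^2 ≈ 6*10.659844/0.0841 ≈ 760.5121.
m = ceil(760.5121) = 761.

761


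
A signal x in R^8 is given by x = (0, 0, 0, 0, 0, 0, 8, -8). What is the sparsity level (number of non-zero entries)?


Non-zero positions: [6, 7].
Sparsity = 2.

2


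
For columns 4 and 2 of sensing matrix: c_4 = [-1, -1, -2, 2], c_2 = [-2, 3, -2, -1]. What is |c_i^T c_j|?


Inner product: -1*-2 + -1*3 + -2*-2 + 2*-1
Products: [2, -3, 4, -2]
Sum = 1.
|dot| = 1.

1


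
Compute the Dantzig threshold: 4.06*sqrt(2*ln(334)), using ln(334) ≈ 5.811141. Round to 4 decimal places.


ln(334) ≈ 5.811141.
2*ln(n) ≈ 11.622282.
sqrt(2*ln(n)) ≈ sqrt(11.622282) ≈ 3.409147.
threshold ≈ 4.06*3.409147 = 13.84113682 ≈ 13.8411.

13.8411


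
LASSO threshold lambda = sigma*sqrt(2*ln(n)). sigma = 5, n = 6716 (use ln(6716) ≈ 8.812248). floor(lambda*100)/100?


ln(6716) ≈ 8.812248.
2*ln(n) ≈ 17.624496.
sqrt(2*ln(n)) ≈ sqrt(17.624496) ≈ 4.198154.
lambda ≈ 5*4.198154 = 20.99077.
floor(lambda*100)/100 = 20.99.

20.99


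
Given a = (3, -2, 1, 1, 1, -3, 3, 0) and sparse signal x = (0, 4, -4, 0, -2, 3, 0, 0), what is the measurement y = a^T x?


Non-zero terms: ['-2*4', '1*-4', '1*-2', '-3*3']
Products: [-8, -4, -2, -9]
y = sum = -23.

-23


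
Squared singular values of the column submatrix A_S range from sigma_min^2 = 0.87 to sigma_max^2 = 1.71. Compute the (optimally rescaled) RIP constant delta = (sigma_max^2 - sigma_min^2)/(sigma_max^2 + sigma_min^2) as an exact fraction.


lambda_max - lambda_min = 1.71 - 0.87 = 0.84.
lambda_max + lambda_min = 1.71 + 0.87 = 2.58.
delta = 0.84/2.58 = 84/258 = 14/43.

14/43


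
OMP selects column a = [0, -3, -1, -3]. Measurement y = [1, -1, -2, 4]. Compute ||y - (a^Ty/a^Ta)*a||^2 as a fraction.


a^T a = 19.
a^T y = -7.
coeff = -7/19 = -7/19.
||r||^2 = 369/19.

369/19


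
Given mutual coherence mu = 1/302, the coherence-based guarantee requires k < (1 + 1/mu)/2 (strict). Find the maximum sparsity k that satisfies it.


1/mu = 302.
1 + 1/mu = 303.
(1 + 1/mu)/2 = 151.5 is not an integer, so k_max = floor(151.5) = 151.

151


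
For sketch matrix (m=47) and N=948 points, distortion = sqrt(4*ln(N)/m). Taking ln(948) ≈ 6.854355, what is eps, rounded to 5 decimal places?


ln(948) ≈ 6.854355.
4*ln(N)/m ≈ 4*6.854355/47 ≈ 0.58334936.
eps = sqrt(0.58334936) ≈ 0.7637731 ≈ 0.76377.

0.76377


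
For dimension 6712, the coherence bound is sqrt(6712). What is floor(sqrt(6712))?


81^2 = 6561 <= 6712 < 6724 = 82^2, so 81 <= sqrt(6712) < 82.
floor(sqrt(6712)) = 81.

81


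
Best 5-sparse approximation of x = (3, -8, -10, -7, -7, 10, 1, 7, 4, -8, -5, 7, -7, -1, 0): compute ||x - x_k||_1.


Sorted |x_i| descending: [10, 10, 8, 8, 7, 7, 7, 7, 7, 5, 4, 3, 1, 1, 0]
Keep top 5: [10, 10, 8, 8, 7]
Tail entries: [7, 7, 7, 7, 5, 4, 3, 1, 1, 0]
L1 error = sum of tail = 42.

42


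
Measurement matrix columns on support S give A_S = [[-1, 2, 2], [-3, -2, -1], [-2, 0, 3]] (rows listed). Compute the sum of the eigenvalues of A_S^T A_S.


Sum of eigenvalues of A_S^T A_S = trace(A_S^T A_S) = sum of squared column norms of A_S.
A_S^T A_S diagonal: [14, 8, 14].
trace = 14 + 8 + 14 = 36.

36


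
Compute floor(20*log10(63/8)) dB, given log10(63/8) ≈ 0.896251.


||x||/||e|| = 63/8.
log10(63/8) ≈ 0.896251.
20*log10(||x||/||e||) ≈ 20*0.896251 = 17.92502.
floor(17.92502) = 17.

17


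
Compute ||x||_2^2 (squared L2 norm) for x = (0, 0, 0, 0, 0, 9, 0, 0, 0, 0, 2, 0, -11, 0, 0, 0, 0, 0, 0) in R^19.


Non-zero entries: [(5, 9), (10, 2), (12, -11)]
Squares: [81, 4, 121]
||x||_2^2 = sum = 206.

206


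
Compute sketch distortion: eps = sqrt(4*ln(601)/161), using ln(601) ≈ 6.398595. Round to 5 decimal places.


ln(601) ≈ 6.398595.
4*ln(N)/m ≈ 4*6.398595/161 ≈ 0.1589713.
eps = sqrt(0.1589713) ≈ 0.3987121 ≈ 0.39871.

0.39871


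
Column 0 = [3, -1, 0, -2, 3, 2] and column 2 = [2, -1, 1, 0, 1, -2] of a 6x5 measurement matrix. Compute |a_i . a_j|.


Inner product: 3*2 + -1*-1 + 0*1 + -2*0 + 3*1 + 2*-2
Products: [6, 1, 0, 0, 3, -4]
Sum = 6.
|dot| = 6.

6


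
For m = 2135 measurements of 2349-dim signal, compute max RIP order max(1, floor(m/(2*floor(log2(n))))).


floor(log2(2349)) = 11.
2*11 = 22.
m/(2*floor(log2(n))) = 2135/22 ≈ 97.0455.
floor = 97.
k = max(1, 97) = 97.

97


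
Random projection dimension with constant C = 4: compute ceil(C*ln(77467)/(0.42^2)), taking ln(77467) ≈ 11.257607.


ln(77467) ≈ 11.257607.
eps^2 = 0.42^2 = 0.1764.
C*ln(N)/eps^2 ≈ 4*11.257607/0.1764 ≈ 255.2745.
m = ceil(255.2745) = 256.

256


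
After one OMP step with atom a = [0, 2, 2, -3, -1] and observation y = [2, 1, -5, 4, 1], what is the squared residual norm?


a^T a = 18.
a^T y = -21.
coeff = -21/18 = -7/6.
||r||^2 = 45/2.

45/2


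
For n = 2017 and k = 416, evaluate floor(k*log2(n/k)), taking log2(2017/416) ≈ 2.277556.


log2(n/k) = log2(2017/416) ≈ 2.277556.
k*log2(n/k) ≈ 416*2.277556 = 947.463296.
floor(947.463296) = 947.

947


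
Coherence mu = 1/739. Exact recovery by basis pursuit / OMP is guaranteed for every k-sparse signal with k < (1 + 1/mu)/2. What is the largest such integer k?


1/mu = 739.
1 + 1/mu = 740.
(1 + 1/mu)/2 = 370 is an integer and the inequality is strict, so k_max = 370 - 1 = 369.

369


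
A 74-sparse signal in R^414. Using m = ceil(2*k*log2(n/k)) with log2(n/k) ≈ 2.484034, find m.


log2(n/k) = log2(414/74) ≈ 2.484034.
2*k*log2(n/k) ≈ 2*74*2.484034 = 367.637032.
m = ceil(367.637032) = 368.

368


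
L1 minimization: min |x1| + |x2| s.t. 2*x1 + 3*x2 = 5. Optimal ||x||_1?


Axis intercepts:
  x1 = 5/2, x2 = 0: L1 = 5/2
  x1 = 0, x2 = 5/3: L1 = 5/3
x* = (0, 5/3)
||x*||_1 = 5/3.

5/3


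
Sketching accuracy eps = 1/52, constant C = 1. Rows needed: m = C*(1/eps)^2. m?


1/eps = 52.
(1/eps)^2 = 2704.
m = 1*2704 = 2704.

2704


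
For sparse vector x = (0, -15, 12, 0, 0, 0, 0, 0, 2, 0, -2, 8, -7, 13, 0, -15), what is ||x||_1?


Non-zero entries: [(1, -15), (2, 12), (8, 2), (10, -2), (11, 8), (12, -7), (13, 13), (15, -15)]
Absolute values: [15, 12, 2, 2, 8, 7, 13, 15]
||x||_1 = sum = 74.

74


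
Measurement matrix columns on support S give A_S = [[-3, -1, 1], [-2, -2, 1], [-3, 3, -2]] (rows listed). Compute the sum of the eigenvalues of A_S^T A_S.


Sum of eigenvalues of A_S^T A_S = trace(A_S^T A_S) = sum of squared column norms of A_S.
A_S^T A_S diagonal: [22, 14, 6].
trace = 22 + 14 + 6 = 42.

42


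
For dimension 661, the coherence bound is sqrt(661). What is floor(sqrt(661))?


25^2 = 625 <= 661 < 676 = 26^2, so 25 <= sqrt(661) < 26.
floor(sqrt(661)) = 25.

25


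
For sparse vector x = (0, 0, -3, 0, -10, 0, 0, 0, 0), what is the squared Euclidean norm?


Non-zero entries: [(2, -3), (4, -10)]
Squares: [9, 100]
||x||_2^2 = sum = 109.

109


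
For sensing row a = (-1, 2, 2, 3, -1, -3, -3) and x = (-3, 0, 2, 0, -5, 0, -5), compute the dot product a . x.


Non-zero terms: ['-1*-3', '2*2', '-1*-5', '-3*-5']
Products: [3, 4, 5, 15]
y = sum = 27.

27


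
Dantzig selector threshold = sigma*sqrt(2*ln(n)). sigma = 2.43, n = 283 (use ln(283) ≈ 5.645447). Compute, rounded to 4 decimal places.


ln(283) ≈ 5.645447.
2*ln(n) ≈ 11.290894.
sqrt(2*ln(n)) ≈ sqrt(11.290894) ≈ 3.360193.
threshold ≈ 2.43*3.360193 = 8.16526899 ≈ 8.1653.

8.1653


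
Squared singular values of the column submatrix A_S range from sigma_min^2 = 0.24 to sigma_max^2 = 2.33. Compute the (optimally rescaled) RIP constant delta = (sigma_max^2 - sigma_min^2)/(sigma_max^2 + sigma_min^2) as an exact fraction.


lambda_max - lambda_min = 2.33 - 0.24 = 2.09.
lambda_max + lambda_min = 2.33 + 0.24 = 2.57.
delta = 2.09/2.57 = 209/257.

209/257


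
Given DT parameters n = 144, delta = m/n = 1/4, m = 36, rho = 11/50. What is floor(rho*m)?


m = 1/4*144 = 36.
rho = 11/50.
rho*m = 11/50*36 = 7.92.
k = floor(7.92) = 7.

7


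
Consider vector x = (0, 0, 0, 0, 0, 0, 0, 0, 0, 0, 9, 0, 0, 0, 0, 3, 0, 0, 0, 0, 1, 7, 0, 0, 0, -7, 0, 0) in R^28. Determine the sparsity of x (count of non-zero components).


Non-zero positions: [10, 15, 20, 21, 25].
Sparsity = 5.

5


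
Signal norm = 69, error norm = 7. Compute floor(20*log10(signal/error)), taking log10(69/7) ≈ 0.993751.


||x||/||e|| = 69/7.
log10(69/7) ≈ 0.993751.
20*log10(||x||/||e||) ≈ 20*0.993751 = 19.87502.
floor(19.87502) = 19.

19


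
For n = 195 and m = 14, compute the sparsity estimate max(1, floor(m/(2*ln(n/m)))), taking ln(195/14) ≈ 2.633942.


n/m = 195/14.
ln(n/m) ≈ 2.633942.
2*ln(n/m) ≈ 5.267884.
m/(2*ln(n/m)) ≈ 14/5.267884 ≈ 2.6576.
floor = 2.
k_max = max(1, 2) = 2.

2


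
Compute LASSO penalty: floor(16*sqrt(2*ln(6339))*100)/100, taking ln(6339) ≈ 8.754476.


ln(6339) ≈ 8.754476.
2*ln(n) ≈ 17.508952.
sqrt(2*ln(n)) ≈ sqrt(17.508952) ≈ 4.18437.
lambda ≈ 16*4.18437 = 66.94992.
floor(lambda*100)/100 = 66.94.

66.94


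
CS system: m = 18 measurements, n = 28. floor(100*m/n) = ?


100*m/n = 100*18/28 ≈ 64.2857.
floor = 64.

64


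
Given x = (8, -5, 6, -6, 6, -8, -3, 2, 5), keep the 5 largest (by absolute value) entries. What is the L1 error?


Sorted |x_i| descending: [8, 8, 6, 6, 6, 5, 5, 3, 2]
Keep top 5: [8, 8, 6, 6, 6]
Tail entries: [5, 5, 3, 2]
L1 error = sum of tail = 15.

15


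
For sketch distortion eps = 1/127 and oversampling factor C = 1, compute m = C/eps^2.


1/eps = 127.
(1/eps)^2 = 16129.
m = 1*16129 = 16129.

16129


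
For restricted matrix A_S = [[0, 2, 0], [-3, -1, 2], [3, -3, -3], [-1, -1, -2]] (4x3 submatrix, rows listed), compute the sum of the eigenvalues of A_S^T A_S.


Sum of eigenvalues of A_S^T A_S = trace(A_S^T A_S) = sum of squared column norms of A_S.
A_S^T A_S diagonal: [19, 15, 17].
trace = 19 + 15 + 17 = 51.

51


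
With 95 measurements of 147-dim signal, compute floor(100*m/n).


100*m/n = 100*95/147 ≈ 64.6259.
floor = 64.

64


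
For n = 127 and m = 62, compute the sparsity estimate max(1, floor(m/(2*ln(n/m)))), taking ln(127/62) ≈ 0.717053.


n/m = 127/62.
ln(n/m) ≈ 0.717053.
2*ln(n/m) ≈ 1.434106.
m/(2*ln(n/m)) ≈ 62/1.434106 ≈ 43.2325.
floor = 43.
k_max = max(1, 43) = 43.

43


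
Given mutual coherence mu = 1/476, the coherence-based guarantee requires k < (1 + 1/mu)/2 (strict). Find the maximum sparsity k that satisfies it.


1/mu = 476.
1 + 1/mu = 477.
(1 + 1/mu)/2 = 238.5 is not an integer, so k_max = floor(238.5) = 238.

238


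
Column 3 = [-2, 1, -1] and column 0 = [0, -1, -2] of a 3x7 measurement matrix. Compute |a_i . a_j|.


Inner product: -2*0 + 1*-1 + -1*-2
Products: [0, -1, 2]
Sum = 1.
|dot| = 1.

1


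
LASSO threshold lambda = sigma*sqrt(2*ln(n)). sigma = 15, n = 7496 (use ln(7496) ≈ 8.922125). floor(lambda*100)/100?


ln(7496) ≈ 8.922125.
2*ln(n) ≈ 17.84425.
sqrt(2*ln(n)) ≈ sqrt(17.84425) ≈ 4.224245.
lambda ≈ 15*4.224245 = 63.363675.
floor(lambda*100)/100 = 63.36.

63.36


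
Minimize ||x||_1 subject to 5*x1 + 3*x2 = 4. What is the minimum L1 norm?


Axis intercepts:
  x1 = 4/5, x2 = 0: L1 = 4/5
  x1 = 0, x2 = 4/3: L1 = 4/3
x* = (4/5, 0)
||x*||_1 = 4/5.

4/5


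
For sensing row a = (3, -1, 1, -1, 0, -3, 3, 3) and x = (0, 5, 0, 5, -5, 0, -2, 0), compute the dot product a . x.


Non-zero terms: ['-1*5', '-1*5', '0*-5', '3*-2']
Products: [-5, -5, 0, -6]
y = sum = -16.

-16


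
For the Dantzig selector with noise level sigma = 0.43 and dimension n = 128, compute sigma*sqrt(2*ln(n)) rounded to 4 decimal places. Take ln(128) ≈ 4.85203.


ln(128) ≈ 4.85203.
2*ln(n) ≈ 9.70406.
sqrt(2*ln(n)) ≈ sqrt(9.70406) ≈ 3.115134.
threshold ≈ 0.43*3.115134 = 1.33950762 ≈ 1.3395.

1.3395


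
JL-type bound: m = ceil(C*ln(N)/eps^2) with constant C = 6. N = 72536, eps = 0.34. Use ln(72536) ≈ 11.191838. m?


ln(72536) ≈ 11.191838.
eps^2 = 0.34^2 = 0.1156.
C*ln(N)/eps^2 ≈ 6*11.191838/0.1156 ≈ 580.8912.
m = ceil(580.8912) = 581.

581


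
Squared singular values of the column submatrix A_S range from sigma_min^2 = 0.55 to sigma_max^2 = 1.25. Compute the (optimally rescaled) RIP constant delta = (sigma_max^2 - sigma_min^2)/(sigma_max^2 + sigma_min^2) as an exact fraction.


lambda_max - lambda_min = 1.25 - 0.55 = 0.70.
lambda_max + lambda_min = 1.25 + 0.55 = 1.80.
delta = 0.70/1.80 = 70/180 = 7/18.

7/18


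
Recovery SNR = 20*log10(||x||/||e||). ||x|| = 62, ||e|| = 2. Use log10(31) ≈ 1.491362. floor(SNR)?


||x||/||e|| = 62/2 = 31.
log10(31) ≈ 1.491362.
20*log10(||x||/||e||) ≈ 20*1.491362 = 29.82724.
floor(29.82724) = 29.

29


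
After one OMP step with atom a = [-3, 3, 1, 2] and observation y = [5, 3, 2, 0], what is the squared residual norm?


a^T a = 23.
a^T y = -4.
coeff = -4/23 = -4/23.
||r||^2 = 858/23.

858/23


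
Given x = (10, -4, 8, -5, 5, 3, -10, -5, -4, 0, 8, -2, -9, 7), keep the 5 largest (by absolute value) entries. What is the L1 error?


Sorted |x_i| descending: [10, 10, 9, 8, 8, 7, 5, 5, 5, 4, 4, 3, 2, 0]
Keep top 5: [10, 10, 9, 8, 8]
Tail entries: [7, 5, 5, 5, 4, 4, 3, 2, 0]
L1 error = sum of tail = 35.

35


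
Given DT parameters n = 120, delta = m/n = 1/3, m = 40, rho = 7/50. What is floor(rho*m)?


m = 1/3*120 = 40.
rho = 7/50.
rho*m = 7/50*40 = 5.6.
k = floor(5.6) = 5.

5


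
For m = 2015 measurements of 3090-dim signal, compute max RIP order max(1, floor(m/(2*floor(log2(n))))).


floor(log2(3090)) = 11.
2*11 = 22.
m/(2*floor(log2(n))) = 2015/22 ≈ 91.5909.
floor = 91.
k = max(1, 91) = 91.

91


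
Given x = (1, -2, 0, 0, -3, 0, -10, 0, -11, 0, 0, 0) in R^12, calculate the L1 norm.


Non-zero entries: [(0, 1), (1, -2), (4, -3), (6, -10), (8, -11)]
Absolute values: [1, 2, 3, 10, 11]
||x||_1 = sum = 27.

27


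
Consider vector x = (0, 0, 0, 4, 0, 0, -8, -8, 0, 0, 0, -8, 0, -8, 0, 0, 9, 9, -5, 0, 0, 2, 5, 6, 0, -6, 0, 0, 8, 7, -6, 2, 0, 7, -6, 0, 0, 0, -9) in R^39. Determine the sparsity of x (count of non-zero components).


Non-zero positions: [3, 6, 7, 11, 13, 16, 17, 18, 21, 22, 23, 25, 28, 29, 30, 31, 33, 34, 38].
Sparsity = 19.

19


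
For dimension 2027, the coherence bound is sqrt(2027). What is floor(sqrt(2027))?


45^2 = 2025 <= 2027 < 2116 = 46^2, so 45 <= sqrt(2027) < 46.
floor(sqrt(2027)) = 45.

45


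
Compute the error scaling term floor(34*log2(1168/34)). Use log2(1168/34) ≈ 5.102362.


log2(n/k) = log2(1168/34) ≈ 5.102362.
k*log2(n/k) ≈ 34*5.102362 = 173.480308.
floor(173.480308) = 173.

173


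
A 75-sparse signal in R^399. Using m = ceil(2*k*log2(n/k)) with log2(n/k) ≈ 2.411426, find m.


log2(n/k) = log2(399/75) ≈ 2.411426.
2*k*log2(n/k) ≈ 2*75*2.411426 = 361.7139.
m = ceil(361.7139) = 362.

362


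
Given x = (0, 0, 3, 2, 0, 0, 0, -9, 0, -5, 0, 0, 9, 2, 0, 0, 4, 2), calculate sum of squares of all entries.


Non-zero entries: [(2, 3), (3, 2), (7, -9), (9, -5), (12, 9), (13, 2), (16, 4), (17, 2)]
Squares: [9, 4, 81, 25, 81, 4, 16, 4]
||x||_2^2 = sum = 224.

224


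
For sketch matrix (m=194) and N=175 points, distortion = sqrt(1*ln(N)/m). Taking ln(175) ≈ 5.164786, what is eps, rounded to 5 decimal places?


ln(175) ≈ 5.164786.
1*ln(N)/m ≈ 1*5.164786/194 ≈ 0.02662261.
eps = sqrt(0.02662261) ≈ 0.1631644 ≈ 0.16316.

0.16316


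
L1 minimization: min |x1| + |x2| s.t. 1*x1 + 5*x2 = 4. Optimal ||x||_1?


Axis intercepts:
  x1 = 4, x2 = 0: L1 = 4
  x1 = 0, x2 = 4/5: L1 = 4/5
x* = (0, 4/5)
||x*||_1 = 4/5.

4/5


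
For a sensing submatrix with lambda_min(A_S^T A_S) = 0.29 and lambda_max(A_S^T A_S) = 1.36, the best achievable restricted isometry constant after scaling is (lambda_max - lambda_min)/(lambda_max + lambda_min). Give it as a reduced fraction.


lambda_max - lambda_min = 1.36 - 0.29 = 1.07.
lambda_max + lambda_min = 1.36 + 0.29 = 1.65.
delta = 1.07/1.65 = 107/165.

107/165


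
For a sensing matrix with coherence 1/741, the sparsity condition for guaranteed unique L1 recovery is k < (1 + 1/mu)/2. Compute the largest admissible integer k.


1/mu = 741.
1 + 1/mu = 742.
(1 + 1/mu)/2 = 371 is an integer and the inequality is strict, so k_max = 371 - 1 = 370.

370


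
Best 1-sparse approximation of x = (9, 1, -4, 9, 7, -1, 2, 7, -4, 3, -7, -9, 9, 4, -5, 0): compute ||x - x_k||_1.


Sorted |x_i| descending: [9, 9, 9, 9, 7, 7, 7, 5, 4, 4, 4, 3, 2, 1, 1, 0]
Keep top 1: [9]
Tail entries: [9, 9, 9, 7, 7, 7, 5, 4, 4, 4, 3, 2, 1, 1, 0]
L1 error = sum of tail = 72.

72


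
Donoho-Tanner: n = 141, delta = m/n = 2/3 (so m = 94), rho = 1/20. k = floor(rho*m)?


m = 2/3*141 = 94.
rho = 1/20.
rho*m = 1/20*94 = 4.7.
k = floor(4.7) = 4.

4


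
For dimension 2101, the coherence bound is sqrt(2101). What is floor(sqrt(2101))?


45^2 = 2025 <= 2101 < 2116 = 46^2, so 45 <= sqrt(2101) < 46.
floor(sqrt(2101)) = 45.

45


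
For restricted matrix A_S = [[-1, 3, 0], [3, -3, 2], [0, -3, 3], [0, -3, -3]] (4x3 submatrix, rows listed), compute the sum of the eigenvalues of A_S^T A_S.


Sum of eigenvalues of A_S^T A_S = trace(A_S^T A_S) = sum of squared column norms of A_S.
A_S^T A_S diagonal: [10, 36, 22].
trace = 10 + 36 + 22 = 68.

68


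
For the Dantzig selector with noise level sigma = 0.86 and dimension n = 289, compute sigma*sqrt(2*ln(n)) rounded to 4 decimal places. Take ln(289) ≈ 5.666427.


ln(289) ≈ 5.666427.
2*ln(n) ≈ 11.332854.
sqrt(2*ln(n)) ≈ sqrt(11.332854) ≈ 3.36643.
threshold ≈ 0.86*3.36643 = 2.8951298 ≈ 2.8951.

2.8951


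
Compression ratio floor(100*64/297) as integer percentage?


100*m/n = 100*64/297 ≈ 21.5488.
floor = 21.

21


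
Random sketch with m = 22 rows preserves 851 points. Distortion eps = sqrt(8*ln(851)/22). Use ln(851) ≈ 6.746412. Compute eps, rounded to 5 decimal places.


ln(851) ≈ 6.746412.
8*ln(N)/m ≈ 8*6.746412/22 ≈ 2.45324073.
eps = sqrt(2.45324073) ≈ 1.5662825 ≈ 1.56628.

1.56628


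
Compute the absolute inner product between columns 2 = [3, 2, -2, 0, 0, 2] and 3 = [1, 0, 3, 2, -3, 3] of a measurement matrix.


Inner product: 3*1 + 2*0 + -2*3 + 0*2 + 0*-3 + 2*3
Products: [3, 0, -6, 0, 0, 6]
Sum = 3.
|dot| = 3.

3


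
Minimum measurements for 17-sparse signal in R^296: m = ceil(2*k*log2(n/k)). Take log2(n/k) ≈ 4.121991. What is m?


log2(n/k) = log2(296/17) ≈ 4.121991.
2*k*log2(n/k) ≈ 2*17*4.121991 = 140.147694.
m = ceil(140.147694) = 141.

141


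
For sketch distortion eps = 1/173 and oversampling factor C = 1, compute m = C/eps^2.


1/eps = 173.
(1/eps)^2 = 29929.
m = 1*29929 = 29929.

29929


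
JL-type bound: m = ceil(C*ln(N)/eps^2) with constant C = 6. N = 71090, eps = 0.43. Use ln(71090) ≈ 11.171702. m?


ln(71090) ≈ 11.171702.
eps^2 = 0.43^2 = 0.1849.
C*ln(N)/eps^2 ≈ 6*11.171702/0.1849 ≈ 362.5214.
m = ceil(362.5214) = 363.

363


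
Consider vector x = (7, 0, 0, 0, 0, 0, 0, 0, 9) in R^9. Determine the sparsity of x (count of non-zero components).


Non-zero positions: [0, 8].
Sparsity = 2.

2


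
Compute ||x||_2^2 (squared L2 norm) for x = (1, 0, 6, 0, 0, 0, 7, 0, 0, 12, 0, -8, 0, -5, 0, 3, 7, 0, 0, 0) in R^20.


Non-zero entries: [(0, 1), (2, 6), (6, 7), (9, 12), (11, -8), (13, -5), (15, 3), (16, 7)]
Squares: [1, 36, 49, 144, 64, 25, 9, 49]
||x||_2^2 = sum = 377.

377


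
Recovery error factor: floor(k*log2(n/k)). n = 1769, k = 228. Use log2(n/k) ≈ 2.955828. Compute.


log2(n/k) = log2(1769/228) ≈ 2.955828.
k*log2(n/k) ≈ 228*2.955828 = 673.928784.
floor(673.928784) = 673.

673


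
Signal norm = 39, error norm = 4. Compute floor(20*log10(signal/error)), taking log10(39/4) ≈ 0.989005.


||x||/||e|| = 39/4.
log10(39/4) ≈ 0.989005.
20*log10(||x||/||e||) ≈ 20*0.989005 = 19.7801.
floor(19.7801) = 19.

19


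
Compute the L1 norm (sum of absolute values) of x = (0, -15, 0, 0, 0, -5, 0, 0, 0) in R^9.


Non-zero entries: [(1, -15), (5, -5)]
Absolute values: [15, 5]
||x||_1 = sum = 20.

20


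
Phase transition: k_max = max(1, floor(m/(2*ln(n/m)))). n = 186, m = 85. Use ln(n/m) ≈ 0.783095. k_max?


n/m = 186/85.
ln(n/m) ≈ 0.783095.
2*ln(n/m) ≈ 1.56619.
m/(2*ln(n/m)) ≈ 85/1.56619 ≈ 54.2718.
floor = 54.
k_max = max(1, 54) = 54.

54


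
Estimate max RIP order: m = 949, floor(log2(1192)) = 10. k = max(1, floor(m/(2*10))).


floor(log2(1192)) = 10.
2*10 = 20.
m/(2*floor(log2(n))) = 949/20 ≈ 47.45.
floor = 47.
k = max(1, 47) = 47.

47


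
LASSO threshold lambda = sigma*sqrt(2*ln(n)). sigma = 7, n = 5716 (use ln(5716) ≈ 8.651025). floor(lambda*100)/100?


ln(5716) ≈ 8.651025.
2*ln(n) ≈ 17.30205.
sqrt(2*ln(n)) ≈ sqrt(17.30205) ≈ 4.159573.
lambda ≈ 7*4.159573 = 29.117011.
floor(lambda*100)/100 = 29.11.

29.11


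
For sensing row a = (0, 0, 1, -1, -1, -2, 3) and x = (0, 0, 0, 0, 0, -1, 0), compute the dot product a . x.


Non-zero terms: ['-2*-1']
Products: [2]
y = sum = 2.

2


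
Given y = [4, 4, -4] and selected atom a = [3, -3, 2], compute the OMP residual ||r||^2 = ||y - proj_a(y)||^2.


a^T a = 22.
a^T y = -8.
coeff = -8/22 = -4/11.
||r||^2 = 496/11.

496/11


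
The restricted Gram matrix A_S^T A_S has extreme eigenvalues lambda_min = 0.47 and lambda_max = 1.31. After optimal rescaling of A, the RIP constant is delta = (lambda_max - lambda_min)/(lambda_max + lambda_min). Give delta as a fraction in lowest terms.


lambda_max - lambda_min = 1.31 - 0.47 = 0.84.
lambda_max + lambda_min = 1.31 + 0.47 = 1.78.
delta = 0.84/1.78 = 84/178 = 42/89.

42/89


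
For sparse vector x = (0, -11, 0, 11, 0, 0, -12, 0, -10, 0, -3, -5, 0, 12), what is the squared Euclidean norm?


Non-zero entries: [(1, -11), (3, 11), (6, -12), (8, -10), (10, -3), (11, -5), (13, 12)]
Squares: [121, 121, 144, 100, 9, 25, 144]
||x||_2^2 = sum = 664.

664


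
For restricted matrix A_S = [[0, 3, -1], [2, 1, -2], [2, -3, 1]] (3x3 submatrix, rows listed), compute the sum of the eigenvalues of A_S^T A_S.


Sum of eigenvalues of A_S^T A_S = trace(A_S^T A_S) = sum of squared column norms of A_S.
A_S^T A_S diagonal: [8, 19, 6].
trace = 8 + 19 + 6 = 33.

33


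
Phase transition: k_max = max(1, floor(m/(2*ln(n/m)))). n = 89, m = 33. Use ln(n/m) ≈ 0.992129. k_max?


n/m = 89/33.
ln(n/m) ≈ 0.992129.
2*ln(n/m) ≈ 1.984258.
m/(2*ln(n/m)) ≈ 33/1.984258 ≈ 16.6309.
floor = 16.
k_max = max(1, 16) = 16.

16


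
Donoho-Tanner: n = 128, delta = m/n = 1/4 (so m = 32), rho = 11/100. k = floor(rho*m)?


m = 1/4*128 = 32.
rho = 11/100.
rho*m = 11/100*32 = 3.52.
k = floor(3.52) = 3.

3


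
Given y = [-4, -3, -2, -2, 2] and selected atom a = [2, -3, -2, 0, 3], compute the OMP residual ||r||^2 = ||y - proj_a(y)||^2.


a^T a = 26.
a^T y = 11.
coeff = 11/26 = 11/26.
||r||^2 = 841/26.

841/26


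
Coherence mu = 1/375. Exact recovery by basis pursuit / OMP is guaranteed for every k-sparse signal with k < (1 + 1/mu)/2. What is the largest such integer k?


1/mu = 375.
1 + 1/mu = 376.
(1 + 1/mu)/2 = 188 is an integer and the inequality is strict, so k_max = 188 - 1 = 187.

187


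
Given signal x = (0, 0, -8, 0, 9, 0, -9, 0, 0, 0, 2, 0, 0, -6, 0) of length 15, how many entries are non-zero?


Non-zero positions: [2, 4, 6, 10, 13].
Sparsity = 5.

5


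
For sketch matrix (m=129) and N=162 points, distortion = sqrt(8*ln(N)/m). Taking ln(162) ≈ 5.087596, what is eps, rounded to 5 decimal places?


ln(162) ≈ 5.087596.
8*ln(N)/m ≈ 8*5.087596/129 ≈ 0.31550983.
eps = sqrt(0.31550983) ≈ 0.5617026 ≈ 0.56170.

0.56170


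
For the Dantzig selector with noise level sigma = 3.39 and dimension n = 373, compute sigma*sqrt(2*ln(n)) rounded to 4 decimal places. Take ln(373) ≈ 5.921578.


ln(373) ≈ 5.921578.
2*ln(n) ≈ 11.843156.
sqrt(2*ln(n)) ≈ sqrt(11.843156) ≈ 3.441389.
threshold ≈ 3.39*3.441389 = 11.66630871 ≈ 11.6663.

11.6663


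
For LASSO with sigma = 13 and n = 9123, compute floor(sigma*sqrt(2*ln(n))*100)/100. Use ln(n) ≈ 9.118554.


ln(9123) ≈ 9.118554.
2*ln(n) ≈ 18.237108.
sqrt(2*ln(n)) ≈ sqrt(18.237108) ≈ 4.270493.
lambda ≈ 13*4.270493 = 55.516409.
floor(lambda*100)/100 = 55.51.

55.51


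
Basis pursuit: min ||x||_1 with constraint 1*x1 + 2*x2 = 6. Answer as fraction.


Axis intercepts:
  x1 = 6, x2 = 0: L1 = 6
  x1 = 0, x2 = 3: L1 = 3
x* = (0, 3)
||x*||_1 = 3.

3


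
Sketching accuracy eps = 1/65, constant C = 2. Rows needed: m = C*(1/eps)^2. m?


1/eps = 65.
(1/eps)^2 = 4225.
m = 2*4225 = 8450.

8450
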